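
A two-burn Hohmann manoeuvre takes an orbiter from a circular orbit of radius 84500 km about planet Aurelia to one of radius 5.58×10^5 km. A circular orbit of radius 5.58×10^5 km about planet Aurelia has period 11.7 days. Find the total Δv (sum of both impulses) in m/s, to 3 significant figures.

From Kepler's third law T² = 4π²r³/μ at r = 5.58×10^5 km, T = 11.7 days = 11.7 × 86400 s = 1.01088×10^6 s: μ = 4π²r³/T² = 6.71217×10^6 km³/s².
Semi-major axis of the transfer orbit: a_t = (84500 + 5.580×10^5)/2 = 3.2125×10^5 km.
Circular speed at r₁: v₁ = √(μ/r₁) = √(6.71217×10^6/84500) = 8.912575 km/s.
Transfer-orbit speed at r₁ (vis-viva): v_p = √[μ(2/r₁ − 1/a_t)] = 11.74624 km/s.
First burn Δv₁ = |v_p − v₁| = 2.8337 km/s.
Circular speed at r₂: v₂ = √(μ/r₂) = 3.4683 km/s.
Transfer-orbit speed at r₂: v_a = √[μ(2/r₂ − 1/a_t)] = 1.7788 km/s.
Second burn Δv₂ = |v₂ − v_a| = 1.6895 km/s.
Δv = Δv₁ + Δv₂ = 2.8337 + 1.6895 = 4.523 km/s.

Δv = 4520 m/s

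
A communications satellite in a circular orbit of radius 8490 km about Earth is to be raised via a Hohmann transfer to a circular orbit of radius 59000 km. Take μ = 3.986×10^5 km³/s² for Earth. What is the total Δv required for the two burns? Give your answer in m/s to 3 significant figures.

Semi-major axis of the transfer orbit: a_t = (8490 + 59000)/2 = 33745 km.
Circular speed at r₁: v₁ = √(μ/r₁) = √(3.986×10^5/8490) = 6.8520 km/s.
On the transfer ellipse at r₁, v² = μ(2/r − 1/a) gives v_p = √[μ(2/r₁ − 1/a_t)] = 9.0602 km/s.
First burn Δv₁ = |v_p − v₁| = 2.2082 km/s.
At r₂, v₂ = √(μ/r₂) = 2.5992 km/s.
Transfer-orbit speed at r₂: v_a = √[μ(2/r₂ − 1/a_t)] = 1.3037 km/s.
Second burn Δv₂ = |v₂ − v_a| = 1.2955 km/s.
Δv = Δv₁ + Δv₂ = 2.2082 + 1.2955 = 3.504 km/s.

Δv = 3500 m/s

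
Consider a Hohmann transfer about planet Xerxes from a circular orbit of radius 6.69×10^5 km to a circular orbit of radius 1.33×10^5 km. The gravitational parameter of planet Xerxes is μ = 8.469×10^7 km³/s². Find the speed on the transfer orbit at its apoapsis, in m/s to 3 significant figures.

The Hohmann ellipse has a_t = (r₁ + r₂)/2 = 4.010×10^5 km.
At apoapsis, r = 6.690×10^5 km.
Applying v² = μ(2/r − 1/a_t): v = 6.480 km/s.

v = 6480 m/s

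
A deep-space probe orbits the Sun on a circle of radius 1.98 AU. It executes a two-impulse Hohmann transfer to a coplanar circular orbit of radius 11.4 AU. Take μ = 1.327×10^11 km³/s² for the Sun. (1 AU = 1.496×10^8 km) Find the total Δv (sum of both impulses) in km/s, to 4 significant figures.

Δv = 10.49 km/s

In km: r₁ = 1.98 × 1.496×10^8 = 2.96208×10^8 km; r₂ = 11.4 × 1.496×10^8 = 1.70544×10^9 km.
Semi-major axis of the transfer orbit: a_t = (2.96208×10^8 + 1.70544×10^9)/2 = 1.000824×10^9 km.
Circular speed at r₁: v₁ = √(μ/r₁) = √(1.327×10^11/2.96208×10^8) = 21.166 km/s.
Transfer-orbit speed at r₁ (vis-viva equation): v_p = √[μ(2/r₁ − 1/a_t)] = 27.630 km/s.
First burn Δv₁ = |v_p − v₁| = 6.464 km/s.
At r₂, v₂ = √(μ/r₂) = 8.821 km/s.
Transfer-orbit speed at r₂: v_a = √[μ(2/r₂ − 1/a_t)] = 4.799 km/s.
Second burn Δv₂ = |v₂ − v_a| = 4.022 km/s.
Total Δv = Δv₁ + Δv₂ = 10.49 km/s.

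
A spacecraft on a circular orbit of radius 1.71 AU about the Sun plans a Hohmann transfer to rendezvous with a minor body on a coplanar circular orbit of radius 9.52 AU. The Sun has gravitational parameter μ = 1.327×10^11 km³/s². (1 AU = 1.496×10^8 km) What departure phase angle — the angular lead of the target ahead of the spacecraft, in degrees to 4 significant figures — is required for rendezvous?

φ = 98.47°

In km: r₁ = 1.71 × 1.496×10^8 = 2.55816×10^8 km; r₂ = 9.52 × 1.496×10^8 = 1.424192×10^9 km.
Semi-major axis of the transfer orbit: a_t = (2.55816×10^8 + 1.424192×10^9)/2 = 8.40004×10^8 km.
Transfer time t = π√(a_t³/μ) = 2.100×10^8 s.
Target angular speed ω₂ = √(μ/r₂³) = 6.778×10^-9 rad/s.
Angle swept by the target during transfer: ω₂·t = 1.423 rad = 81.53°.
Arrival is 180° from departure on the ellipse, so φ = 180° − 81.53° = 98.47°.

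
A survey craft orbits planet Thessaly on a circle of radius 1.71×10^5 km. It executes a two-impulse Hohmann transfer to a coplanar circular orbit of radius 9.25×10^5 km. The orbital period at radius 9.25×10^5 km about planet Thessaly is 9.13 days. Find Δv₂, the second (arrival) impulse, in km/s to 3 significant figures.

Δv₂ = 3.25 km/s

From Kepler's third law T² = 4π²r³/μ at r = 9.25×10^5 km, T = 9.13 days = 9.13 × 86400 s = 7.88832×10^5 s: μ = 4π²r³/T² = 5.02130×10^7 km³/s².
The Hohmann ellipse has a_t = (r₁ + r₂)/2 = 5.480×10^5 km.
Circular speed at r = 9.250×10^5 km: v_c = √(μ/r) = 7.368 km/s.
Vis-viva on the transfer ellipse at r = 9.250×10^5 km gives v_t = √[μ(2/r − 1/a_t)] = 4.116 km/s.
Δv₂ = |v_t − v_c| = |4.116 − 7.368| = 3.252 km/s.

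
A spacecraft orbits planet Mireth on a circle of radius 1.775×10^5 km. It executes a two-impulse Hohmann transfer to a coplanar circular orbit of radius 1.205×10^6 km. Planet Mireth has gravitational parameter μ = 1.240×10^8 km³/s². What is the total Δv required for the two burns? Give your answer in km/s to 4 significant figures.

Δv = 13.47 km/s

Semi-major axis of the transfer orbit: a_t = (1.775×10^5 + 1.205×10^6)/2 = 6.9125×10^5 km.
At r₁ the circular-orbit speed is v₁ = √(μ/r₁) = 26.431 km/s.
Transfer-orbit speed at r₁ (vis-viva equation): v_p = √[μ(2/r₁ − 1/a_t)] = 34.897 km/s.
First burn Δv₁ = |v_p − v₁| = 8.466 km/s.
Circular speed at r₂: v₂ = √(μ/r₂) = 10.144 km/s.
Transfer-orbit speed at r₂: v_a = √[μ(2/r₂ − 1/a_t)] = 5.1404 km/s.
Second burn Δv₂ = |v₂ − v_a| = 5.004 km/s.
Total Δv = Δv₁ + Δv₂ = 13.47 km/s.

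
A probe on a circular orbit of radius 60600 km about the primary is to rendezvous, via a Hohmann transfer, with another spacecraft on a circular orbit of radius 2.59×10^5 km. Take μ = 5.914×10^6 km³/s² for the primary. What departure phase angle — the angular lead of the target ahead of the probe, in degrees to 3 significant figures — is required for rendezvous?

The Hohmann ellipse has a_t = (r₁ + r₂)/2 = 1.598×10^5 km.
Transfer time t = π√(a_t³/μ) = 82520 s.
Target angular speed ω₂ = √(μ/r₂³) = 1.845×10^-5 rad/s.
Angle swept by the target during transfer: ω₂·t = 1.5225 rad = 87.23°.
Arrival is 180° from departure on the ellipse, so φ = 180° − 87.23° = 92.8°.

φ = 92.8°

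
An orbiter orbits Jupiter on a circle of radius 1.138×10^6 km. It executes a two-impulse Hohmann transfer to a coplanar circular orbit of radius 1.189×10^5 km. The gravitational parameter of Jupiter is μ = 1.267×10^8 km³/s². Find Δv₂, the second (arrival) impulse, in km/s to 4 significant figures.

Δv₂ = 11.28 km/s

Semi-major axis of the transfer orbit: a_t = (1.138×10^6 + 1.189×10^5)/2 = 6.2845×10^5 km.
Circular speed at r = 1.189×10^5 km: v_c = √(μ/r) = 32.644 km/s.
Transfer-orbit speed at the same r (vis-viva, a = a_t): v_t = √[μ(2/r − 1/a_t)] = 43.927 km/s.
Δv₂ = |v_t − v_c| = |43.927 − 32.644| = 11.28 km/s.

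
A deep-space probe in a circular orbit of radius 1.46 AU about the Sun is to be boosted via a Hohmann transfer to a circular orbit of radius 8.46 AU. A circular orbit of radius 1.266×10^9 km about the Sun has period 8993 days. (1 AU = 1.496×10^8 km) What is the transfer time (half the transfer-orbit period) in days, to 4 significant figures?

t = 2018 days

From Kepler's third law T² = 4π²r³/μ at r = 1.266×10^9 km, T = 8993 days = 8993 × 86400 s = 7.769952×10^8 s: μ = 4π²r³/T² = 1.32686×10^11 km³/s².
In km: r₁ = 1.46 × 1.496×10^8 = 2.18416×10^8 km; r₂ = 8.46 × 1.496×10^8 = 1.265616×10^9 km.
Transfer-ellipse semi-major axis a_t = (r₁ + r₂)/2 = (2.18416×10^8 + 1.265616×10^9)/2 = 7.42016×10^8 km.
Half the transfer-orbit period gives t = π√(a_t³/μ) = 1.7432×10^8 s.
Converting: 1.7432×10^8 s ÷ 86400 s/day = 2018 days.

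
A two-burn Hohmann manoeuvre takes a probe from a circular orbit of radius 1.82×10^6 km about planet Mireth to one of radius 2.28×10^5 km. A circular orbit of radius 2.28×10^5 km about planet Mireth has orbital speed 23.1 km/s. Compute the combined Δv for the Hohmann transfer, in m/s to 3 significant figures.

Δv = 12000 m/s

From the circular-orbit relation v² = μ/r at r = 2.28×10^5 km: μ = v²r = (23.1)² × 2.28×10^5 = 1.21663×10^8 km³/s².
The Hohmann ellipse has a_t = (r₁ + r₂)/2 = 1.024×10^6 km.
At r₁ the circular-orbit speed is v₁ = √(μ/r₁) = 8.176 km/s.
Transfer-orbit speed at r₁ (vis-viva equation): v_a = √[μ(2/r₁ − 1/a_t)] = 3.858 km/s.
First burn Δv₁ = |v_a − v₁| = 4.318 km/s.
At r₂, v₂ = √(μ/r₂) = 23.100 km/s.
Transfer-orbit speed at r₂: v_p = √[μ(2/r₂ − 1/a_t)] = 30.796 km/s.
Second burn Δv₂ = |v₂ − v_p| = 7.696 km/s.
Δv = Δv₁ + Δv₂ = 4.318 + 7.696 = 12.01 km/s.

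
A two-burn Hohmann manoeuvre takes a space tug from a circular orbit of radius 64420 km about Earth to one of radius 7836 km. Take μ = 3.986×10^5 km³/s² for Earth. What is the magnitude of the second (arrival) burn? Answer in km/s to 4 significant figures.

Δv₂ = 2.392 km/s

Transfer-ellipse semi-major axis a_t = (r₁ + r₂)/2 = (64420 + 7836)/2 = 36128 km.
On the circular orbit at r = 7836 km, v_c = √(μ/r) = 7.132 km/s.
Vis-viva on the transfer ellipse at r = 7836 km gives v_t = √[μ(2/r − 1/a_t)] = 9.524 km/s.
Δv₂ = |v_t − v_c| = |9.524 − 7.132| = 2.392 km/s.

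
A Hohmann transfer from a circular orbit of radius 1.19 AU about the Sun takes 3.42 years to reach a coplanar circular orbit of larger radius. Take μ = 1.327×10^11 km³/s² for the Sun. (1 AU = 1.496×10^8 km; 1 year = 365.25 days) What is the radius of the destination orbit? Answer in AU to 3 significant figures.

In km: r₁ = 1.19 × 1.496×10^8 = 1.78024×10^8 km.
Transfer time t = 3.42 years × 365.25 × 86400 s = 1.07926992×10^8 s, and t = π√(a_t³/μ).
So a_t = (μ t²/π²)^(1/3) = (1.327×10^11 × (1.07926992×10^8)² / π²)^(1/3) = 5.3903×10^8 km.
Since a_t = (r₁ + r₂)/2, r₂ = 2a_t − r₁ = 2×5.3903×10^8 − 1.78024×10^8 = 9.00036×10^8 km.
In AU: r₂ = 9.00036×10^8 / 1.496×10^8 = 6.02 AU.

r₂ = 6.02 AU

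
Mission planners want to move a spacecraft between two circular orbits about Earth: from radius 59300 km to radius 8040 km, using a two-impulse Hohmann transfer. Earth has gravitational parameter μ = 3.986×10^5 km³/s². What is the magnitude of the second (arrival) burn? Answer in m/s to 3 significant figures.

Δv₂ = 2300 m/s

The Hohmann ellipse has a_t = (r₁ + r₂)/2 = 33670 km.
Circular speed at r = 8040 km: v_c = √(μ/r) = 7.041 km/s.
Vis-viva on the transfer ellipse at r = 8040 km gives v_t = √[μ(2/r − 1/a_t)] = 9.344 km/s.
Δv₂ = |v_t − v_c| = |9.344 − 7.041| = 2.303 km/s.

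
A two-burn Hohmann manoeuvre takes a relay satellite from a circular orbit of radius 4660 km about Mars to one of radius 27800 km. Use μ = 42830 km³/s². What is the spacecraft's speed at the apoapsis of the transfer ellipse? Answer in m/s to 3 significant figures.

The Hohmann ellipse has a_t = (r₁ + r₂)/2 = 16230 km.
The apoapsis of the transfer ellipse is at r = 27800 km.
From the vis-viva equation, v = √[μ(2/r − 1/a_t)] = 0.6651 km/s.

v = 665 m/s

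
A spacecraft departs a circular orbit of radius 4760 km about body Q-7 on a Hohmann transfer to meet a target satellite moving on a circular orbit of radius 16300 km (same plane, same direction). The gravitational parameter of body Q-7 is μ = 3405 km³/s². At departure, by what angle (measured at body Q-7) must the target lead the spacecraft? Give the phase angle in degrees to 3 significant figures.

φ = 86.5°

Semi-major axis of the transfer orbit: a_t = (4760 + 16300)/2 = 10530 km.
The half-period of the transfer ellipse is t = π√(a_t³/μ) = 58175 s.
The target's mean motion on its circular orbit is ω₂ = √(μ/r₂³) = 2.8040×10^-5 rad/s.
Angle swept by the target during transfer: ω₂·t = 1.6312 rad = 93.46°.
The spacecraft traverses 180° on the transfer ellipse, so the target must lead by 180° − 93.46° = 86.5°.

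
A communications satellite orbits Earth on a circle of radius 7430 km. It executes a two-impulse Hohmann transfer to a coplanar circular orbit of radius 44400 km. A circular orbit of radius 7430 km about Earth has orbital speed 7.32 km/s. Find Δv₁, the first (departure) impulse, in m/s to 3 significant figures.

Δv₁ = 2260 m/s

From the circular-orbit relation v² = μ/r at r = 7430 km: μ = v²r = (7.32)² × 7430 = 3.98117×10^5 km³/s².
Semi-major axis of the transfer orbit: a_t = (7430 + 44400)/2 = 25915 km.
On the circular orbit at r = 7430 km, v_c = √(μ/r) = 7.320 km/s.
Vis-viva on the transfer ellipse at r = 7430 km gives v_t = √[μ(2/r − 1/a_t)] = 9.581 km/s.
Δv₁ = |v_t − v_c| = |9.581 − 7.320| = 2.261 km/s.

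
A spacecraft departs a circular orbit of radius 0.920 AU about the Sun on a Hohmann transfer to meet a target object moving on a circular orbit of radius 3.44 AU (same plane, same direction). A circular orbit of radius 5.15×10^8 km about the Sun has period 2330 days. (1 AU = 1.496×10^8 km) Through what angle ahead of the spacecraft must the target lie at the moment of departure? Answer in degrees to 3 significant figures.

From Kepler's third law T² = 4π²r³/μ at r = 5.15×10^8 km, T = 2330 days = 2330 × 86400 s = 2.01312×10^8 s: μ = 4π²r³/T² = 1.33058×10^11 km³/s².
In km: r₁ = 0.920 × 1.496×10^8 = 1.37632×10^8 km; r₂ = 3.44 × 1.496×10^8 = 5.14624×10^8 km.
The Hohmann ellipse has a_t = (r₁ + r₂)/2 = 3.26128×10^8 km.
The half-period of the transfer ellipse is t = π√(a_t³/μ) = 5.072×10^7 s.
The target's mean motion on its circular orbit is ω₂ = √(μ/r₂³) = 3.125×10^-8 rad/s.
Angle swept by the target during transfer: ω₂·t = 1.585 rad = 90.81°.
Arrival is 180° from departure on the ellipse, so φ = 180° − 90.81° = 89.2°.

φ = 89.2°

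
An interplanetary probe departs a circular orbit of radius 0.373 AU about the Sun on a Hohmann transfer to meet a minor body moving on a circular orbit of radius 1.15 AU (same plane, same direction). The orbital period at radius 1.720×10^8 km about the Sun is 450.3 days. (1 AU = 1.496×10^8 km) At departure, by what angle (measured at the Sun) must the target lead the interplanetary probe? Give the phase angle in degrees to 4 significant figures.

From Kepler's third law T² = 4π²r³/μ at r = 1.720×10^8 km, T = 450.3 days = 450.3 × 86400 s = 3.890592×10^7 s: μ = 4π²r³/T² = 1.32713×10^11 km³/s².
In km: r₁ = 0.373 × 1.496×10^8 = 5.58008×10^7 km; r₂ = 1.15 × 1.496×10^8 = 1.7204×10^8 km.
Semi-major axis of the transfer orbit: a_t = (5.58008×10^7 + 1.7204×10^8)/2 = 1.139204×10^8 km.
The half-period of the transfer ellipse is t = π√(a_t³/μ) = 1.04856×10^7 s.
The target's mean motion on its circular orbit is ω₂ = √(μ/r₂³) = 1.61441×10^-7 rad/s.
Angle swept by the target during transfer: ω₂·t = 1.6928 rad = 96.99°.
Arrival is 180° from departure on the ellipse, so φ = 180° − 96.99° = 83.01°.

φ = 83.01°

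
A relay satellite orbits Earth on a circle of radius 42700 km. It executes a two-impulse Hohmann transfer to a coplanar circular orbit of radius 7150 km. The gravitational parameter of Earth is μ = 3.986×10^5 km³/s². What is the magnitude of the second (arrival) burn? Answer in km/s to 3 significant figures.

Δv₂ = 2.31 km/s

Semi-major axis of the transfer orbit: a_t = (42700 + 7150)/2 = 24925 km.
Circular speed at r = 7150 km: v_c = √(μ/r) = 7.4665 km/s.
Vis-viva on the transfer ellipse at r = 7150 km gives v_t = √[μ(2/r − 1/a_t)] = 9.7726 km/s.
Δv₂ = |v_t − v_c| = |9.7726 − 7.4665| = 2.306 km/s.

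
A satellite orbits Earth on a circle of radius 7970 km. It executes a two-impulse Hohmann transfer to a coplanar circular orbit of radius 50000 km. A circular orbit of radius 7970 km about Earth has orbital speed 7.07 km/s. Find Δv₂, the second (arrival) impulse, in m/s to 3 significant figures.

Δv₂ = 1340 m/s

From the circular-orbit relation v² = μ/r at r = 7970 km: μ = v²r = (7.07)² × 7970 = 3.98380×10^5 km³/s².
Semi-major axis of the transfer orbit: a_t = (7970 + 50000)/2 = 28985 km.
On the circular orbit at r = 50000 km, v_c = √(μ/r) = 2.823 km/s.
Transfer-orbit speed at the same r (vis-viva, a = a_t): v_t = √[μ(2/r − 1/a_t)] = 1.480 km/s.
Δv₂ = |v_t − v_c| = |1.480 − 2.823| = 1.343 km/s.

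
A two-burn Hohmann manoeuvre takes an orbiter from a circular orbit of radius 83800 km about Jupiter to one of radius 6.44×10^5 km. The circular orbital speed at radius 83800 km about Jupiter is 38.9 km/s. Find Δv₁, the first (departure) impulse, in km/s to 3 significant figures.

Δv₁ = 12.8 km/s

From the circular-orbit relation v² = μ/r at r = 83800 km: μ = v²r = (38.9)² × 83800 = 1.26807×10^8 km³/s².
Transfer-ellipse semi-major axis a_t = (r₁ + r₂)/2 = (83800 + 6.440×10^5)/2 = 3.639×10^5 km.
Circular speed at r = 83800 km: v_c = √(μ/r) = 38.90 km/s.
Transfer-orbit speed at the same r (vis-viva, a = a_t): v_t = √[μ(2/r − 1/a_t)] = 51.75 km/s.
Δv₁ = |v_t − v_c| = |51.75 − 38.90| = 12.85 km/s.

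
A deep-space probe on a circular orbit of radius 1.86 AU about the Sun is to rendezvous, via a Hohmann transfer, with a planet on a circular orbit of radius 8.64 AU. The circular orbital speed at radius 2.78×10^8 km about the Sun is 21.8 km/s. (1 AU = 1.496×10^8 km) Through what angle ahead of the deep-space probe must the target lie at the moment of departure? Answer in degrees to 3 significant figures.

φ = 94.7°

From the circular-orbit relation v² = μ/r at r = 2.78×10^8 km: μ = v²r = (21.8)² × 2.78×10^8 = 1.32117×10^11 km³/s².
In km: r₁ = 1.86 × 1.496×10^8 = 2.78256×10^8 km; r₂ = 8.64 × 1.496×10^8 = 1.292544×10^9 km.
The Hohmann ellipse has a_t = (r₁ + r₂)/2 = 7.854×10^8 km.
Transfer time t = π√(a_t³/μ) = 1.902×10^8 s.
Target angular speed ω₂ = √(μ/r₂³) = 7.822×10^-9 rad/s.
Angle swept by the target during transfer: ω₂·t = 1.488 rad = 85.26°.
The deep-space probe traverses 180° on the transfer ellipse, so the target must lead by 180° − 85.26° = 94.7°.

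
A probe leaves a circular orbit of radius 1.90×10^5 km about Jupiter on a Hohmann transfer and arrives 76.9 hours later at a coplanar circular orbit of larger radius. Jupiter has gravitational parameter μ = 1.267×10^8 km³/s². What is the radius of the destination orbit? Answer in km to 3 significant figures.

r₂ = 1.80×10^6 km

Transfer time t = 76.9 hours = 2.7684×10^5 s, and t = π√(a_t³/μ).
So a_t = (μ t²/π²)^(1/3) = (1.267×10^8 × (2.7684×10^5)² / π²)^(1/3) = 9.9459×10^5 km.
Since a_t = (r₁ + r₂)/2, r₂ = 2a_t − r₁ = 2×9.9459×10^5 − 1.900×10^5 = 1.79918×10^6 km.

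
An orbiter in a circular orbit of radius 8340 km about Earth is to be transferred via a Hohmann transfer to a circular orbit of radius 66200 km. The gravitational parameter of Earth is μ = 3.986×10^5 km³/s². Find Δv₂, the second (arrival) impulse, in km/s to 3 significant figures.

Semi-major axis of the transfer orbit: a_t = (8340 + 66200)/2 = 37270 km.
On the circular orbit at r = 66200 km, v_c = √(μ/r) = 2.454 km/s.
Transfer-orbit speed at the same r (vis-viva, a = a_t): v_t = √[μ(2/r − 1/a_t)] = 1.161 km/s.
Δv₂ = |v_t − v_c| = |1.161 − 2.454| = 1.293 km/s.

Δv₂ = 1.29 km/s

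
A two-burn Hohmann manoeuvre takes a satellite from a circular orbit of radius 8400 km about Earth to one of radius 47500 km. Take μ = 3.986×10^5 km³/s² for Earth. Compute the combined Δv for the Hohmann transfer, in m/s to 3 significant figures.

Δv = 3400 m/s

The Hohmann ellipse has a_t = (r₁ + r₂)/2 = 27950 km.
At r₁ the circular-orbit speed is v₁ = √(μ/r₁) = 6.8886 km/s.
Transfer-orbit speed at r₁ (vis-viva equation): v_p = √[μ(2/r₁ − 1/a_t)] = 8.9802 km/s.
First burn Δv₁ = |v_p − v₁| = 2.0916 km/s.
Circular speed at r₂: v₂ = √(μ/r₂) = 2.8968 km/s.
Transfer-orbit speed at r₂: v_a = √[μ(2/r₂ − 1/a_t)] = 1.5881 km/s.
Second burn Δv₂ = |v₂ − v_a| = 1.3087 km/s.
Total Δv = Δv₁ + Δv₂ = 3.400 km/s.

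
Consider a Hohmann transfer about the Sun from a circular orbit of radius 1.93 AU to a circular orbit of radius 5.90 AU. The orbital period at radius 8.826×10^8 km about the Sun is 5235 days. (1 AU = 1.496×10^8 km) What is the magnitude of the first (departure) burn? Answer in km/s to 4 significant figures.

From Kepler's third law T² = 4π²r³/μ at r = 8.826×10^8 km, T = 5235 days = 5235 × 86400 s = 4.52304×10^8 s: μ = 4π²r³/T² = 1.32675×10^11 km³/s².
In km: r₁ = 1.93 × 1.496×10^8 = 2.88728×10^8 km; r₂ = 5.90 × 1.496×10^8 = 8.8264×10^8 km.
Transfer-ellipse semi-major axis a_t = (r₁ + r₂)/2 = (2.88728×10^8 + 8.8264×10^8)/2 = 5.85684×10^8 km.
On the circular orbit at r = 2.88728×10^8 km, v_c = √(μ/r) = 21.436 km/s.
Vis-viva on the transfer ellipse at r = 2.88728×10^8 km gives v_t = √[μ(2/r − 1/a_t)] = 26.315 km/s.
Δv₁ = |v_t − v_c| = |26.315 − 21.436| = 4.879 km/s.

Δv₁ = 4.879 km/s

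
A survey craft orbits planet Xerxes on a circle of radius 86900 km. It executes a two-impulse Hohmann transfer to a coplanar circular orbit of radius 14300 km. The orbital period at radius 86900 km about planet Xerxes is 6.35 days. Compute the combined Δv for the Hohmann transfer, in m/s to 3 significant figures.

Δv = 1230 m/s

From Kepler's third law T² = 4π²r³/μ at r = 86900 km, T = 6.35 days = 6.35 × 86400 s = 5.4864×10^5 s: μ = 4π²r³/T² = 86068.5 km³/s².
Transfer-ellipse semi-major axis a_t = (r₁ + r₂)/2 = (86900 + 14300)/2 = 50600 km.
At r₁ the circular-orbit speed is v₁ = √(μ/r₁) = 0.9952 km/s.
Transfer-orbit speed at r₁ (vis-viva): v_a = √[μ(2/r₁ − 1/a_t)] = 0.5291 km/s.
First burn Δv₁ = |v_a − v₁| = 0.4661 km/s.
Circular speed at r₂: v₂ = √(μ/r₂) = 2.45332 km/s.
Transfer-orbit speed at r₂: v_p = √[μ(2/r₂ − 1/a_t)] = 3.21506 km/s.
Second burn Δv₂ = |v₂ − v_p| = 0.7617 km/s.
Total Δv = Δv₁ + Δv₂ = 1.228 km/s.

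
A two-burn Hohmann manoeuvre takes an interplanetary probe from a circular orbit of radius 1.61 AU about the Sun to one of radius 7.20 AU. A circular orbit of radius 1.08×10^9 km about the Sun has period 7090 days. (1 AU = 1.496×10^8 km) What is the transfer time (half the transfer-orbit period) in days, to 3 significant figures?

t = 1690 days

From Kepler's third law T² = 4π²r³/μ at r = 1.08×10^9 km, T = 7090 days = 7090 × 86400 s = 6.12576×10^8 s: μ = 4π²r³/T² = 1.32529×10^11 km³/s².
In km: r₁ = 1.61 × 1.496×10^8 = 2.40856×10^8 km; r₂ = 7.20 × 1.496×10^8 = 1.07712×10^9 km.
Semi-major axis of the transfer orbit: a_t = (2.40856×10^8 + 1.07712×10^9)/2 = 6.58988×10^8 km.
Half the transfer-orbit period gives t = π√(a_t³/μ) = 1.460×10^8 s.
Converting: 1.460×10^8 s ÷ 86400 s/day = 1690 days.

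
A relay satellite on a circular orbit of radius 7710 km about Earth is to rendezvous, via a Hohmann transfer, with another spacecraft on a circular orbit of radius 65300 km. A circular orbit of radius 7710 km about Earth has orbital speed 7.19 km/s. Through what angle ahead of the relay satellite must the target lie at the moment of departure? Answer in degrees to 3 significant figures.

From the circular-orbit relation v² = μ/r at r = 7710 km: μ = v²r = (7.19)² × 7710 = 3.98577×10^5 km³/s².
The Hohmann ellipse has a_t = (r₁ + r₂)/2 = 36505 km.
Transfer time t = π√(a_t³/μ) = 34710 s.
The target's mean motion on its circular orbit is ω₂ = √(μ/r₂³) = 3.783×10^-5 rad/s.
Angle swept by the target during transfer: ω₂·t = 1.3131 rad = 75.24°.
Arrival is 180° from departure on the ellipse, so φ = 180° − 75.24° = 105°.

φ = 105°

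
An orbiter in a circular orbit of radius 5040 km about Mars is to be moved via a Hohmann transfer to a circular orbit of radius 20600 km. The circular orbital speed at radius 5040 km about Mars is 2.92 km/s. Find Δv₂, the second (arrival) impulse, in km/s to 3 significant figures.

From the circular-orbit relation v² = μ/r at r = 5040 km: μ = v²r = (2.92)² × 5040 = 42973.1 km³/s².
Semi-major axis of the transfer orbit: a_t = (5040 + 20600)/2 = 12820 km.
Circular speed at r = 20600 km: v_c = √(μ/r) = 1.4443 km/s.
Vis-viva on the transfer ellipse at r = 20600 km gives v_t = √[μ(2/r − 1/a_t)] = 0.90560 km/s.
Δv₂ = |v_t − v_c| = |0.90560 − 1.4443| = 0.5387 km/s.

Δv₂ = 0.539 km/s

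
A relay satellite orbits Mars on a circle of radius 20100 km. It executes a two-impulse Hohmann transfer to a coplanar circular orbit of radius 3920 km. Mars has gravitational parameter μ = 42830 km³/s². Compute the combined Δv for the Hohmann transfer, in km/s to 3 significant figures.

Transfer-ellipse semi-major axis a_t = (r₁ + r₂)/2 = (20100 + 3920)/2 = 12010 km.
Circular speed at r₁: v₁ = √(μ/r₁) = √(42830/20100) = 1.45974 km/s.
On the transfer ellipse at r₁, v² = μ(2/r − 1/a) gives v_a = √[μ(2/r₁ − 1/a_t)] = 0.833964 km/s.
First burn Δv₁ = |v_a − v₁| = 0.62578 km/s.
At r₂, v₂ = √(μ/r₂) = 3.305453 km/s.
Transfer-orbit speed at r₂: v_p = √[μ(2/r₂ − 1/a_t)] = 4.276195 km/s.
Second burn Δv₂ = |v₂ − v_p| = 0.97074 km/s.
Δv = Δv₁ + Δv₂ = 0.62578 + 0.97074 = 1.597 km/s.

Δv = 1.60 km/s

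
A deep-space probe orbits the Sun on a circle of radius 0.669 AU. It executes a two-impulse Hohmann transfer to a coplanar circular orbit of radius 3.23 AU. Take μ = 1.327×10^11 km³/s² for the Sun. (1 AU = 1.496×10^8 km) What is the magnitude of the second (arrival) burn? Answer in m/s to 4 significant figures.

Δv₂ = 6864 m/s

In km: r₁ = 0.669 × 1.496×10^8 = 1.000824×10^8 km; r₂ = 3.23 × 1.496×10^8 = 4.83208×10^8 km.
The Hohmann ellipse has a_t = (r₁ + r₂)/2 = 2.916452×10^8 km.
On the circular orbit at r = 4.83208×10^8 km, v_c = √(μ/r) = 16.572 km/s.
Vis-viva on the transfer ellipse at r = 4.83208×10^8 km gives v_t = √[μ(2/r − 1/a_t)] = 9.7078 km/s.
Δv₂ = |v_t − v_c| = |9.7078 − 16.572| = 6.864 km/s.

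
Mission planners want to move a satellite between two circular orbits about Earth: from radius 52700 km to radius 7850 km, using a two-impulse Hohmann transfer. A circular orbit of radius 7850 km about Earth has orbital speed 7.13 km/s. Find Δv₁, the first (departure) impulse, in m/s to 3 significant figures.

Δv₁ = 1350 m/s

From the circular-orbit relation v² = μ/r at r = 7850 km: μ = v²r = (7.13)² × 7850 = 3.99070×10^5 km³/s².
The Hohmann ellipse has a_t = (r₁ + r₂)/2 = 30275 km.
On the circular orbit at r = 52700 km, v_c = √(μ/r) = 2.752 km/s.
Transfer-orbit speed at the same r (vis-viva, a = a_t): v_t = √[μ(2/r − 1/a_t)] = 1.401 km/s.
Δv₁ = |v_t − v_c| = |1.401 − 2.752| = 1.351 km/s.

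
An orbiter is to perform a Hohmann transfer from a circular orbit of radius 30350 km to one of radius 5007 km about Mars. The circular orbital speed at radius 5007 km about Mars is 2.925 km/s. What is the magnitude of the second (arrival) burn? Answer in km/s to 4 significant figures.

From the circular-orbit relation v² = μ/r at r = 5007 km: μ = v²r = (2.925)² × 5007 = 42838.0 km³/s².
Transfer-ellipse semi-major axis a_t = (r₁ + r₂)/2 = (30350 + 5007)/2 = 17678.5 km.
Circular speed at r = 5007 km: v_c = √(μ/r) = 2.9250 km/s.
Transfer-orbit speed at the same r (vis-viva, a = a_t): v_t = √[μ(2/r − 1/a_t)] = 3.8325 km/s.
Δv₂ = |v_t − v_c| = |3.8325 − 2.9250| = 0.9075 km/s.

Δv₂ = 0.9075 km/s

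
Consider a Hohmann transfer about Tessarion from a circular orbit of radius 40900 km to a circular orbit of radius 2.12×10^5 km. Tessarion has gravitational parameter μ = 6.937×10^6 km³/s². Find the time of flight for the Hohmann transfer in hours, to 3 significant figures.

The Hohmann ellipse has a_t = (r₁ + r₂)/2 = 1.2645×10^5 km.
Transfer time t = π√(a_t³/μ) = π√((1.2645×10^5)³ / 6.937×10^6) = 53630 s.
Converting: 53630 s ÷ 3600 s/hour = 14.9 hours.

t = 14.9 hours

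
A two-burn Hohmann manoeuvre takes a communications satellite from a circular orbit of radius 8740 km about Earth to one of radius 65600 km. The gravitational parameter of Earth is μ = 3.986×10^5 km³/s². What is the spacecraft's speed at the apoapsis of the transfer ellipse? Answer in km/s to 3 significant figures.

v = 1.20 km/s

Transfer-ellipse semi-major axis a_t = (r₁ + r₂)/2 = (8740 + 65600)/2 = 37170 km.
At apoapsis, r = 65600 km.
Applying v² = μ(2/r − 1/a_t): v = 1.195 km/s.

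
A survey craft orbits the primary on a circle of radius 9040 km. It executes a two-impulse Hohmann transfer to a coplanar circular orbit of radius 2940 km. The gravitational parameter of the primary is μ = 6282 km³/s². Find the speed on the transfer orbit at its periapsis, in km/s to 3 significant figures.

The Hohmann ellipse has a_t = (r₁ + r₂)/2 = 5990 km.
At periapsis, r = 2940 km.
Applying v² = μ(2/r − 1/a_t): v = 1.796 km/s.

v = 1.80 km/s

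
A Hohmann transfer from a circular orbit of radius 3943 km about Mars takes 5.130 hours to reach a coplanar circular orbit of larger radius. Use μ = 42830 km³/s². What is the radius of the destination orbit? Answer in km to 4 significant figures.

Transfer time t = 5.130 hours = 18468 s, and t = π√(a_t³/μ).
So a_t = (μ t²/π²)^(1/3) = (42830 × (18468)² / π²)^(1/3) = 11396 km.
Since a_t = (r₁ + r₂)/2, r₂ = 2a_t − r₁ = 2×11396 − 3943 = 18849 km.

r₂ = 18850 km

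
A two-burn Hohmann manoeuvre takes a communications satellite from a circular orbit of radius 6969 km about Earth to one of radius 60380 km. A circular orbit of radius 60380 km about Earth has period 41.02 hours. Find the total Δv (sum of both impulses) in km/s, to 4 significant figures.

Δv = 3.964 km/s

From Kepler's third law T² = 4π²r³/μ at r = 60380 km, T = 41.02 hours = 41.02 × 3600 s = 1.47672×10^5 s: μ = 4π²r³/T² = 3.98513×10^5 km³/s².
Transfer-ellipse semi-major axis a_t = (r₁ + r₂)/2 = (6969 + 60380)/2 = 33674.5 km.
Circular speed at r₁: v₁ = √(μ/r₁) = √(3.98513×10^5/6969) = 7.5620 km/s.
On the transfer ellipse at r₁, vis-viva equation gives v_p = √[μ(2/r₁ − 1/a_t)] = 10.126 km/s.
First burn Δv₁ = |v_p − v₁| = 2.564 km/s.
Circular speed at r₂: v₂ = √(μ/r₂) = 2.569 km/s.
Transfer-orbit speed at r₂: v_a = √[μ(2/r₂ − 1/a_t)] = 1.169 km/s.
Second burn Δv₂ = |v₂ − v_a| = 1.400 km/s.
Δv = Δv₁ + Δv₂ = 2.564 + 1.400 = 3.964 km/s.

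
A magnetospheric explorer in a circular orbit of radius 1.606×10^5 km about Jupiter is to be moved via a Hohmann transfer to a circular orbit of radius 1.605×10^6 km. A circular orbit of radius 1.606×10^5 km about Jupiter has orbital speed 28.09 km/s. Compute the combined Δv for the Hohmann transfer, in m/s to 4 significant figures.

Δv = 14880 m/s

From the circular-orbit relation v² = μ/r at r = 1.606×10^5 km: μ = v²r = (28.09)² × 1.606×10^5 = 1.26721×10^8 km³/s².
Transfer-ellipse semi-major axis a_t = (r₁ + r₂)/2 = (1.606×10^5 + 1.605×10^6)/2 = 8.828×10^5 km.
At r₁ the circular-orbit speed is v₁ = √(μ/r₁) = 28.090 km/s.
Transfer-orbit speed at r₁ (v² = μ(2/r − 1/a)): v_p = √[μ(2/r₁ − 1/a_t)] = 37.875 km/s.
First burn Δv₁ = |v_p − v₁| = 9.785 km/s.
At r₂, v₂ = √(μ/r₂) = 8.886 km/s.
Transfer-orbit speed at r₂: v_a = √[μ(2/r₂ − 1/a_t)] = 3.790 km/s.
Second burn Δv₂ = |v₂ − v_a| = 5.096 km/s.
Δv = Δv₁ + Δv₂ = 9.785 + 5.096 = 14.88 km/s.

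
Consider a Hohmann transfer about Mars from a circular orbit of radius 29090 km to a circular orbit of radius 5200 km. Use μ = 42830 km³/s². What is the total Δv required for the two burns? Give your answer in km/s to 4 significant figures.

Δv = 1.414 km/s

Transfer-ellipse semi-major axis a_t = (r₁ + r₂)/2 = (29090 + 5200)/2 = 17145 km.
At r₁ the circular-orbit speed is v₁ = √(μ/r₁) = 1.2134 km/s.
On the transfer ellipse at r₁, vis-viva gives v_a = √[μ(2/r₁ − 1/a_t)] = 0.66824 km/s.
First burn Δv₁ = |v_a − v₁| = 0.5452 km/s.
Circular speed at r₂: v₂ = √(μ/r₂) = 2.8699 km/s.
Transfer-orbit speed at r₂: v_p = √[μ(2/r₂ − 1/a_t)] = 3.7383 km/s.
Second burn Δv₂ = |v₂ − v_p| = 0.8684 km/s.
Δv = Δv₁ + Δv₂ = 0.5452 + 0.8684 = 1.414 km/s.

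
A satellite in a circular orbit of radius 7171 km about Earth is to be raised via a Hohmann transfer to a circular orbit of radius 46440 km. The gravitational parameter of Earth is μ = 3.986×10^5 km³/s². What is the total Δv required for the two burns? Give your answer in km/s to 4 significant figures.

Δv = 3.772 km/s

Semi-major axis of the transfer orbit: a_t = (7171 + 46440)/2 = 26805.5 km.
Circular speed at r₁: v₁ = √(μ/r₁) = √(3.986×10^5/7171) = 7.4555 km/s.
On the transfer ellipse at r₁, vis-viva equation gives v_p = √[μ(2/r₁ − 1/a_t)] = 9.8133 km/s.
First burn Δv₁ = |v_p − v₁| = 2.358 km/s.
At r₂, v₂ = √(μ/r₂) = 2.9297 km/s.
Transfer-orbit speed at r₂: v_a = √[μ(2/r₂ − 1/a_t)] = 1.5153 km/s.
Second burn Δv₂ = |v₂ − v_a| = 1.414 km/s.
Δv = Δv₁ + Δv₂ = 2.358 + 1.414 = 3.772 km/s.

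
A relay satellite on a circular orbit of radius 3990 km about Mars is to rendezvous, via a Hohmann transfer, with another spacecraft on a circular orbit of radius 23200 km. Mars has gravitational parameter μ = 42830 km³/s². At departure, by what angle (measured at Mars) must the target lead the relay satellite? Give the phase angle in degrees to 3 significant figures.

The Hohmann ellipse has a_t = (r₁ + r₂)/2 = 13595 km.
Transfer time t = π√(a_t³/μ) = 24060 s.
The target's mean motion on its circular orbit is ω₂ = √(μ/r₂³) = 5.857×10^-5 rad/s.
Angle swept by the target during transfer: ω₂·t = 1.4092 rad = 80.74°.
The relay satellite traverses 180° on the transfer ellipse, so the target must lead by 180° − 80.74° = 99.3°.

φ = 99.3°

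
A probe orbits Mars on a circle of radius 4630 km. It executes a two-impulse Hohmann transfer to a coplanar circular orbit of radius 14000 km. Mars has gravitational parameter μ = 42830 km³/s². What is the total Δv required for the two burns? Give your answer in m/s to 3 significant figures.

Transfer-ellipse semi-major axis a_t = (r₁ + r₂)/2 = (4630 + 14000)/2 = 9315 km.
At r₁ the circular-orbit speed is v₁ = √(μ/r₁) = 3.0415 km/s.
Transfer-orbit speed at r₁ (vis-viva): v_p = √[μ(2/r₁ − 1/a_t)] = 3.7287 km/s.
First burn Δv₁ = |v_p − v₁| = 0.6872 km/s.
Circular speed at r₂: v₂ = √(μ/r₂) = 1.749 km/s.
Transfer-orbit speed at r₂: v_a = √[μ(2/r₂ − 1/a_t)] = 1.233 km/s.
Second burn Δv₂ = |v₂ − v_a| = 0.5160 km/s.
Total Δv = Δv₁ + Δv₂ = 1.203 km/s.

Δv = 1200 m/s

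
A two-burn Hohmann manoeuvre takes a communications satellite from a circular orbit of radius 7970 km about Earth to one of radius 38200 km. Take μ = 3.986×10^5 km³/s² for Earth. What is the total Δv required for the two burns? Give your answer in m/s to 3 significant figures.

Δv = 3360 m/s

Transfer-ellipse semi-major axis a_t = (r₁ + r₂)/2 = (7970 + 38200)/2 = 23085 km.
Circular speed at r₁: v₁ = √(μ/r₁) = √(3.986×10^5/7970) = 7.072 km/s.
On the transfer ellipse at r₁, vis-viva equation gives v_p = √[μ(2/r₁ − 1/a_t)] = 9.097 km/s.
First burn Δv₁ = |v_p − v₁| = 2.025 km/s.
Circular speed at r₂: v₂ = √(μ/r₂) = 3.230 km/s.
Transfer-orbit speed at r₂: v_a = √[μ(2/r₂ − 1/a_t)] = 1.898 km/s.
Second burn Δv₂ = |v₂ − v_a| = 1.332 km/s.
Δv = Δv₁ + Δv₂ = 2.025 + 1.332 = 3.357 km/s.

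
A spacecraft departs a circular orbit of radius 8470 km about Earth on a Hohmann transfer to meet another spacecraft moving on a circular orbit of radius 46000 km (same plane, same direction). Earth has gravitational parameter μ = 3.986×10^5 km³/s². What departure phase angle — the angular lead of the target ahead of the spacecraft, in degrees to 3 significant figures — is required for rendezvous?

Semi-major axis of the transfer orbit: a_t = (8470 + 46000)/2 = 27235 km.
The half-period of the transfer ellipse is t = π√(a_t³/μ) = 22365 s.
Target angular speed ω₂ = √(μ/r₂³) = 6.3993×10^-5 rad/s.
Angle swept by the target during transfer: ω₂·t = 1.4312 rad = 82.00°.
Arrival is 180° from departure on the ellipse, so φ = 180° − 82.00° = 98.0°.

φ = 98.0°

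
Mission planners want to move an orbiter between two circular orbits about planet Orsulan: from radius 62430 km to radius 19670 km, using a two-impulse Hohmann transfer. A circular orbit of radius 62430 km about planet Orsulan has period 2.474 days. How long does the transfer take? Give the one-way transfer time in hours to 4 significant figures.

From Kepler's third law T² = 4π²r³/μ at r = 62430 km, T = 2.474 days = 2.474 × 86400 s = 2.137536×10^5 s: μ = 4π²r³/T² = 2.10239×10^5 km³/s².
Transfer-ellipse semi-major axis a_t = (r₁ + r₂)/2 = (62430 + 19670)/2 = 41050 km.
Transfer time t = π√(a_t³/μ) = π√((41050)³ / 2.10239×10^5) = 56990 s.
Converting: 56990 s ÷ 3600 s/hour = 15.83 hours.

t = 15.83 hours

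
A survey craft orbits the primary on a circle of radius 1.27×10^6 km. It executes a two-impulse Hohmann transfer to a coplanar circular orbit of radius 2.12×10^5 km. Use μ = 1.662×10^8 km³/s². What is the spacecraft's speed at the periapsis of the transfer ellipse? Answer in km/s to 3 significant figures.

v = 36.7 km/s

The Hohmann ellipse has a_t = (r₁ + r₂)/2 = 7.410×10^5 km.
At periapsis, r = 2.120×10^5 km.
Vis-viva: v = √[μ(2/r − 1/a_t)] = √[1.662×10^8 × (2/2.120×10^5 − 1/7.410×10^5)] = 36.66 km/s.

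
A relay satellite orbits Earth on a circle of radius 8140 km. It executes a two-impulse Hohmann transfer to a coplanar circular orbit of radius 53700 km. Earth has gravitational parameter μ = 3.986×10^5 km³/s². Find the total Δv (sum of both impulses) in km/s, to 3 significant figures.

Δv = 3.55 km/s

Semi-major axis of the transfer orbit: a_t = (8140 + 53700)/2 = 30920 km.
At r₁ the circular-orbit speed is v₁ = √(μ/r₁) = 6.998 km/s.
On the transfer ellipse at r₁, v² = μ(2/r − 1/a) gives v_p = √[μ(2/r₁ − 1/a_t)] = 9.222 km/s.
First burn Δv₁ = |v_p − v₁| = 2.224 km/s.
Circular speed at r₂: v₂ = √(μ/r₂) = 2.7245 km/s.
Transfer-orbit speed at r₂: v_a = √[μ(2/r₂ − 1/a_t)] = 1.3979 km/s.
Second burn Δv₂ = |v₂ − v_a| = 1.327 km/s.
Δv = Δv₁ + Δv₂ = 2.224 + 1.327 = 3.551 km/s.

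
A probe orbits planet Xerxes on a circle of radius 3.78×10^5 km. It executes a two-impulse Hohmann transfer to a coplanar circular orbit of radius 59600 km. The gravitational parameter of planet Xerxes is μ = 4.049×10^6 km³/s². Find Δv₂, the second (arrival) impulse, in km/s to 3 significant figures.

Δv₂ = 2.59 km/s

The Hohmann ellipse has a_t = (r₁ + r₂)/2 = 2.188×10^5 km.
Circular speed at r = 59600 km: v_c = √(μ/r) = 8.24234 km/s.
Vis-viva on the transfer ellipse at r = 59600 km gives v_t = √[μ(2/r − 1/a_t)] = 10.8336 km/s.
Δv₂ = |v_t − v_c| = |10.8336 − 8.24234| = 2.591 km/s.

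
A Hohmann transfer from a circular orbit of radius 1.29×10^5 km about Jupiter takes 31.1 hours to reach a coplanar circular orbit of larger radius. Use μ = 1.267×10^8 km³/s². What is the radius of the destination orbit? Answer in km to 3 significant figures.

Transfer time t = 31.1 hours = 1.1196×10^5 s, and t = π√(a_t³/μ).
So a_t = (μ t²/π²)^(1/3) = (1.267×10^8 × (1.1196×10^5)² / π²)^(1/3) = 5.4392×10^5 km.
Since a_t = (r₁ + r₂)/2, r₂ = 2a_t − r₁ = 2×5.4392×10^5 − 1.290×10^5 = 9.5884×10^5 km.

r₂ = 9.59×10^5 km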